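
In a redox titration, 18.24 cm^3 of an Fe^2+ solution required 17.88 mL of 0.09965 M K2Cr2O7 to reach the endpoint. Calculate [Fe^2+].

n(K2Cr2O7) = 0.09965 x 0.01788 = 0.001782 mol.
From the balanced equation, 1 mol K2Cr2O7 reacts with 6 mol Fe^2+, so n(Fe^2+) = 0.001782 x 6/1 = 0.01069 mol.
[Fe^2+] = 0.01069 / 0.01824 L = 0.586 M.

0.586 M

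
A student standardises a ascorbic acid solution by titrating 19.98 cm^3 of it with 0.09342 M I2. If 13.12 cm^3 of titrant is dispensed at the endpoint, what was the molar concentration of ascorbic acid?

0.0613 M

n(I2) = 0.09342 x 0.01312 = 0.001226 mol.
From the balanced equation, 1 mol I2 reacts with 1 mol ascorbic acid, so n(ascorbic acid) = 0.001226 x 1/1 = 0.001226 mol.
[ascorbic acid] = 0.001226 / 0.01998 L = 0.0613 M.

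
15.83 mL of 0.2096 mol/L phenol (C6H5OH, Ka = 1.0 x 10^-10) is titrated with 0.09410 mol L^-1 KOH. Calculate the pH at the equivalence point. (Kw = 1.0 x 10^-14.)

n(C6H5OH) = 0.2096 x 0.01583 = 0.003318 mol; V(KOH) at equivalence = 0.003318/0.09410 = 0.03526 L.
At equivalence all the acid is converted to C6H5O-; total volume = 0.01583 + 0.03526 = 0.05109 L, so [C6H5O-] = 0.003318/0.05109 = 0.06494 M.
Kb = Kw/Ka = 1.0e-14 / 1.0 x 10^-10 = 0.000100.
[OH^-] = sqrt(Kb x [C6H5O-]) = sqrt(0.000100 x 0.06494) = 0.00255 M.
pOH = 2.59, so pH = 14.00 - 2.59 = 11.41.

11.41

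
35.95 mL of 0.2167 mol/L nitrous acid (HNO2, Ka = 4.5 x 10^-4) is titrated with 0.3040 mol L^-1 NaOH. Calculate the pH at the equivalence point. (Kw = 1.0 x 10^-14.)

8.22

n(HNO2) = 0.2167 x 0.03595 = 0.007790 mol; V(NaOH) at equivalence = 0.007790/0.3040 = 0.02563 L.
At equivalence all the acid is converted to NO2-; total volume = 0.03595 + 0.02563 = 0.06158 L, so [NO2-] = 0.007790/0.06158 = 0.1265 M.
Kb = Kw/Ka = 1.0e-14 / 4.5 x 10^-4 = 2.22e-11.
[OH^-] = sqrt(Kb x [NO2-]) = sqrt(2.22e-11 x 0.1265) = 1.68e-6 M.
pOH = 5.78, so pH = 14.00 - 5.78 = 8.22.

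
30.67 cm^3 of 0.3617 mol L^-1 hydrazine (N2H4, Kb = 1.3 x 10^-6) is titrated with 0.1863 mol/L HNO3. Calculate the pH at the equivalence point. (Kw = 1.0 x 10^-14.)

n(N2H4) = 0.3617 x 0.03067 = 0.01109 mol; V(HNO3) at equivalence = 0.01109/0.1863 = 0.05955 L.
At equivalence the base is fully converted to N2H5+; total volume = 0.09022 L, so [N2H5+] = 0.01109/0.09022 = 0.1230 M.
Ka(N2H5+) = Kw/Kb = 1.0e-14 / 1.3 x 10^-6 = 7.69e-9.
[H^+] = sqrt(Ka x [N2H5+]) = sqrt(7.69e-9 x 0.1230) = 3.08e-5 M.
pH = -log(3.08e-5) = 4.51.

4.51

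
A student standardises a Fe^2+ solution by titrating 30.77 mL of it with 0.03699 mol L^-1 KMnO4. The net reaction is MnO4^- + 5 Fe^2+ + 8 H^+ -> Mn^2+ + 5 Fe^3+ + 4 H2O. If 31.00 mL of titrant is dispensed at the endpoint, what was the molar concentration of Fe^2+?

n(KMnO4) = 0.03699 x 0.03100 = 0.001147 mol.
From the balanced equation, 1 mol KMnO4 reacts with 5 mol Fe^2+, so n(Fe^2+) = 0.001147 x 5/1 = 0.005733 mol.
[Fe^2+] = 0.005733 / 0.03077 L = 0.186 M.

0.186 M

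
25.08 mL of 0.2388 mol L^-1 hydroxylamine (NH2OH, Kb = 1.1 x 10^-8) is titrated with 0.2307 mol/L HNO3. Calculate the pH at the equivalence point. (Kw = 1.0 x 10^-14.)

3.49

n(NH2OH) = 0.2388 x 0.02508 = 0.005989 mol; V(HNO3) at equivalence = 0.005989/0.2307 = 0.02596 L.
At equivalence the base is fully converted to NH3OH+; total volume = 0.05104 L, so [NH3OH+] = 0.005989/0.05104 = 0.1173 M.
Ka(NH3OH+) = Kw/Kb = 1.0e-14 / 1.1 x 10^-8 = 9.09e-7.
[H^+] = sqrt(Ka x [NH3OH+]) = sqrt(9.09e-7 x 0.1173) = 0.000327 M.
pH = -log(0.000327) = 3.49.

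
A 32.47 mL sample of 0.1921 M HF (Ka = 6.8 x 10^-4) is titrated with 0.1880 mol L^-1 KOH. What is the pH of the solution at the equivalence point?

8.07

n(HF) = 0.1921 x 0.03247 = 0.006237 mol; V(KOH) at equivalence = 0.006237/0.1880 = 0.03318 L.
At equivalence all the acid is converted to F-; total volume = 0.03247 + 0.03318 = 0.06565 L, so [F-] = 0.006237/0.06565 = 0.09501 M.
Kb = Kw/Ka = 1.0e-14 / 6.8 x 10^-4 = 1.47e-11.
[OH^-] = sqrt(Kb x [F-]) = sqrt(1.47e-11 x 0.09501) = 1.18e-6 M.
pOH = 5.93, so pH = 14.00 - 5.93 = 8.07.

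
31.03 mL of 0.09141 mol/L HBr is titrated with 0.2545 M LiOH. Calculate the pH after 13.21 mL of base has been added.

12.07

n(acid) = 0.09141 x 0.03103 = 0.002836 mol; n(LiOH) added = 0.2545 x 0.01321 = 0.003362 mol.
Base is in excess by 0.003362 - 0.002836 = 0.0005255 mol in a total volume of 0.04424 L.
[OH^-] = 0.0005255/0.04424 = 0.01188 M, so pOH = 1.93 and pH = 14.00 - 1.93 = 12.07.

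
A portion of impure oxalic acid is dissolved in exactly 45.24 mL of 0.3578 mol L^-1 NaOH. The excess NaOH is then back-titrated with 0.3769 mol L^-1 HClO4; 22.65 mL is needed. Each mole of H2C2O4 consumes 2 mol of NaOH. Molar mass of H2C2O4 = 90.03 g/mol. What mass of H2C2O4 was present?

Total n(NaOH) added = 0.3578 x 0.04524 = 0.01619 mol.
n(HClO4) used = 0.3769 x 0.02265 = 0.008537 mol, which equals the excess n(NaOH).
So n(NaOH) consumed by the sample = 0.01619 - 0.008537 = 0.007650 mol.
n(H2C2O4) = 0.007650 / 2 = 0.003825 mol.
mass = 0.003825 mol x 90.03 g/mol = 0.344 g.

0.344 g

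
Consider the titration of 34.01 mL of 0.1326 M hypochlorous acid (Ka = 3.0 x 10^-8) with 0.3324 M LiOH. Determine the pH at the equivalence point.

10.25

n(HClO) = 0.1326 x 0.03401 = 0.004510 mol; V(LiOH) at equivalence = 0.004510/0.3324 = 0.01357 L.
At equivalence all the acid is converted to ClO-; total volume = 0.03401 + 0.01357 = 0.04758 L, so [ClO-] = 0.004510/0.04758 = 0.09479 M.
Kb = Kw/Ka = 1.0e-14 / 3.0 x 10^-8 = 3.33e-7.
[OH^-] = sqrt(Kb x [ClO-]) = sqrt(3.33e-7 x 0.09479) = 0.000178 M.
pOH = 3.75, so pH = 14.00 - 3.75 = 10.25.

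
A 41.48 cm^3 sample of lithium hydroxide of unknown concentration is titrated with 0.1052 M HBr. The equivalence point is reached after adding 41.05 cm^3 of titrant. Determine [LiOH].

0.104 M

n(HBr) delivered = 0.1052 x 0.04105 = 0.004318 mol.
For a 1:1 reaction, n(LiOH) = 0.004318 mol.
[LiOH] = 0.004318 mol / 0.04148 L = 0.104 M.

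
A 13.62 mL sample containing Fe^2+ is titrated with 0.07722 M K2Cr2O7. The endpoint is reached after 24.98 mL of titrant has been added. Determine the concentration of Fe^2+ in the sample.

n(K2Cr2O7) = 0.07722 x 0.02498 = 0.001929 mol.
From the balanced equation, 1 mol K2Cr2O7 reacts with 6 mol Fe^2+, so n(Fe^2+) = 0.001929 x 6/1 = 0.01157 mol.
[Fe^2+] = 0.01157 / 0.01362 L = 0.850 M.

0.850 M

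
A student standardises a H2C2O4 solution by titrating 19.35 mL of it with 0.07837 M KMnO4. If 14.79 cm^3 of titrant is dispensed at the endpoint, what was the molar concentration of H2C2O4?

n(KMnO4) = 0.07837 x 0.01479 = 0.001159 mol.
From the balanced equation, 2 mol KMnO4 reacts with 5 mol H2C2O4, so n(H2C2O4) = 0.001159 x 5/2 = 0.002898 mol.
[H2C2O4] = 0.002898 / 0.01935 L = 0.150 M.

0.150 M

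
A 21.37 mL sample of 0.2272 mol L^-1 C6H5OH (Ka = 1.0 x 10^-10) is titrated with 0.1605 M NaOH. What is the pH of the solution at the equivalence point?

n(C6H5OH) = 0.2272 x 0.02137 = 0.004855 mol; V(NaOH) at equivalence = 0.004855/0.1605 = 0.03025 L.
At equivalence all the acid is converted to C6H5O-; total volume = 0.02137 + 0.03025 = 0.05162 L, so [C6H5O-] = 0.004855/0.05162 = 0.09406 M.
Kb = Kw/Ka = 1.0e-14 / 1.0 x 10^-10 = 0.000100.
[OH^-] = sqrt(Kb x [C6H5O-]) = sqrt(0.000100 x 0.09406) = 0.00307 M.
pOH = 2.51, so pH = 14.00 - 2.51 = 11.49.

11.49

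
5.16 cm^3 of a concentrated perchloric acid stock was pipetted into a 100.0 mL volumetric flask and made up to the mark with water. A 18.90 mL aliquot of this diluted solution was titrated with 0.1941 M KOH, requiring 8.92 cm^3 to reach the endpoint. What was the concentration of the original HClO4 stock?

n(KOH) = 0.1941 x 0.008920 = 0.001731 mol.
n(HClO4) in the aliquot = 0.001731 mol.
[diluted HClO4] = 0.001731 / 0.01890 = 0.09161 M.
Dilution factor = 100.0/5.160 = 19.38, so [stock] = 0.09161 x 19.38 = 1.78 M.

1.78 M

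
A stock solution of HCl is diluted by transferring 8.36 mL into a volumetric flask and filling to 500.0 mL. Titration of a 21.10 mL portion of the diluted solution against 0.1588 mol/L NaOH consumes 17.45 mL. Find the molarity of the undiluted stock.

7.85 M

n(NaOH) = 0.1588 x 0.01745 = 0.002771 mol.
n(HCl) in the aliquot = 0.002771 mol.
[diluted HCl] = 0.002771 / 0.02110 = 0.1313 M.
Dilution factor = 500.0/8.360 = 59.81, so [stock] = 0.1313 x 59.81 = 7.85 M.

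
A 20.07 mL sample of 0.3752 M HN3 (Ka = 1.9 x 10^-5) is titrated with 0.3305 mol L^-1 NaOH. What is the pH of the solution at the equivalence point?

8.98

n(HN3) = 0.3752 x 0.02007 = 0.007530 mol; V(NaOH) at equivalence = 0.007530/0.3305 = 0.02278 L.
At equivalence all the acid is converted to N3-; total volume = 0.02007 + 0.02278 = 0.04285 L, so [N3-] = 0.007530/0.04285 = 0.1757 M.
Kb = Kw/Ka = 1.0e-14 / 1.9 x 10^-5 = 5.26e-10.
[OH^-] = sqrt(Kb x [N3-]) = sqrt(5.26e-10 x 0.1757) = 9.62e-6 M.
pOH = 5.02, so pH = 14.00 - 5.02 = 8.98.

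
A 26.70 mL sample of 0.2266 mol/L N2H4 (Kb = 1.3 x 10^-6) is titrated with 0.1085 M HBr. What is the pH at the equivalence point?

n(N2H4) = 0.2266 x 0.02670 = 0.006050 mol; V(HBr) at equivalence = 0.006050/0.1085 = 0.05576 L.
At equivalence the base is fully converted to N2H5+; total volume = 0.08246 L, so [N2H5+] = 0.006050/0.08246 = 0.07337 M.
Ka(N2H5+) = Kw/Kb = 1.0e-14 / 1.3 x 10^-6 = 7.69e-9.
[H^+] = sqrt(Ka x [N2H5+]) = sqrt(7.69e-9 x 0.07337) = 2.38e-5 M.
pH = -log(2.38e-5) = 4.62.

4.62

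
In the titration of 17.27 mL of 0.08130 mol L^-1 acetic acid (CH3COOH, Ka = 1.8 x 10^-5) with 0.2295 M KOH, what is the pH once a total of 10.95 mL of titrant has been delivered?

n(acid) = 0.08130 x 0.01727 = 0.001404 mol; n(KOH) added = 0.2295 x 0.01095 = 0.002513 mol.
Base is in excess by 0.002513 - 0.001404 = 0.001109 mol in a total volume of 0.02822 L.
[OH^-] = 0.001109/0.02822 = 0.03930 M, so pOH = 1.41 and pH = 14.00 - 1.41 = 12.59.

12.59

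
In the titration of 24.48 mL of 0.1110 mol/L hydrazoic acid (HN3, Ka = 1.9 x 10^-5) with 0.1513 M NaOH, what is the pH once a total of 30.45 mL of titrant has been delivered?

12.54

n(acid) = 0.1110 x 0.02448 = 0.002717 mol; n(NaOH) added = 0.1513 x 0.03045 = 0.004607 mol.
Base is in excess by 0.004607 - 0.002717 = 0.001890 mol in a total volume of 0.05493 L.
[OH^-] = 0.001890/0.05493 = 0.03440 M, so pOH = 1.46 and pH = 14.00 - 1.46 = 12.54.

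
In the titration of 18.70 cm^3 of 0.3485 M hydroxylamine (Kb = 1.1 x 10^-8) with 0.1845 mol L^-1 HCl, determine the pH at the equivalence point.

3.48

n(NH2OH) = 0.3485 x 0.01870 = 0.006517 mol; V(HCl) at equivalence = 0.006517/0.1845 = 0.03532 L.
At equivalence the base is fully converted to NH3OH+; total volume = 0.05402 L, so [NH3OH+] = 0.006517/0.05402 = 0.1206 M.
Ka(NH3OH+) = Kw/Kb = 1.0e-14 / 1.1 x 10^-8 = 9.09e-7.
[H^+] = sqrt(Ka x [NH3OH+]) = sqrt(9.09e-7 x 0.1206) = 0.000331 M.
pH = -log(0.000331) = 3.48.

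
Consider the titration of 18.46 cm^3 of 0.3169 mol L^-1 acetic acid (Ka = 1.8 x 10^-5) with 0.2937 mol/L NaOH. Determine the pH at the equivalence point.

n(CH3COOH) = 0.3169 x 0.01846 = 0.005850 mol; V(NaOH) at equivalence = 0.005850/0.2937 = 0.01992 L.
At equivalence all the acid is converted to CH3COO-; total volume = 0.01846 + 0.01992 = 0.03838 L, so [CH3COO-] = 0.005850/0.03838 = 0.1524 M.
Kb = Kw/Ka = 1.0e-14 / 1.8 x 10^-5 = 5.56e-10.
[OH^-] = sqrt(Kb x [CH3COO-]) = sqrt(5.56e-10 x 0.1524) = 9.20e-6 M.
pOH = 5.04, so pH = 14.00 - 5.04 = 8.96.

8.96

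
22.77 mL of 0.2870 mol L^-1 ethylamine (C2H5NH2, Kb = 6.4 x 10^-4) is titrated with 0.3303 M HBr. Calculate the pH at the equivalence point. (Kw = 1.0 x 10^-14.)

5.81

n(C2H5NH2) = 0.2870 x 0.02277 = 0.006535 mol; V(HBr) at equivalence = 0.006535/0.3303 = 0.01979 L.
At equivalence the base is fully converted to C2H5NH3+; total volume = 0.04256 L, so [C2H5NH3+] = 0.006535/0.04256 = 0.1536 M.
Ka(C2H5NH3+) = Kw/Kb = 1.0e-14 / 6.4 x 10^-4 = 1.56e-11.
[H^+] = sqrt(Ka x [C2H5NH3+]) = sqrt(1.56e-11 x 0.1536) = 1.55e-6 M.
pH = -log(1.55e-6) = 5.81.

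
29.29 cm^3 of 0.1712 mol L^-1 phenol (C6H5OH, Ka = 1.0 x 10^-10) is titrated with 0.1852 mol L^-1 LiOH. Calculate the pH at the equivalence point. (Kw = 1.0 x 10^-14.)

n(C6H5OH) = 0.1712 x 0.02929 = 0.005014 mol; V(LiOH) at equivalence = 0.005014/0.1852 = 0.02708 L.
At equivalence all the acid is converted to C6H5O-; total volume = 0.02929 + 0.02708 = 0.05637 L, so [C6H5O-] = 0.005014/0.05637 = 0.08896 M.
Kb = Kw/Ka = 1.0e-14 / 1.0 x 10^-10 = 0.000100.
[OH^-] = sqrt(Kb x [C6H5O-]) = sqrt(0.000100 x 0.08896) = 0.00298 M.
pOH = 2.53, so pH = 14.00 - 2.53 = 11.47.

11.47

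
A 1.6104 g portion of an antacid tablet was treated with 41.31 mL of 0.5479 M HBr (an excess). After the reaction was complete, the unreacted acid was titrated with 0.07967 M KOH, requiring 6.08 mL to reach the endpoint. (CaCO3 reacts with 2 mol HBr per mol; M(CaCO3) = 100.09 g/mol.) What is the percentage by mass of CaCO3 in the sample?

68.8%

Total n(HBr) added = 0.5479 x 0.04131 = 0.02263 mol.
n(KOH) used = 0.07967 x 0.006080 = 0.0004844 mol, which equals the excess n(HBr).
So n(HBr) consumed by the sample = 0.02263 - 0.0004844 = 0.02215 mol.
n(CaCO3) = 0.02215 / 2 = 0.01107 mol.
mass CaCO3 = 0.01107 x 100.09 = 1.108 g, so %CaCO3 = 1.108/1.6104 x 100 = 68.8%.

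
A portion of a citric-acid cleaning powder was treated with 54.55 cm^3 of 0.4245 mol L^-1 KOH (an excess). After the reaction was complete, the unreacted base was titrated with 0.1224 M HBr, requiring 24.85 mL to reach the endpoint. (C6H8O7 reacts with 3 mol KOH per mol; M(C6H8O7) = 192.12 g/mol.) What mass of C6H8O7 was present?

Total n(KOH) added = 0.4245 x 0.05455 = 0.02316 mol.
n(HBr) used = 0.1224 x 0.02485 = 0.003042 mol, which equals the excess n(KOH).
So n(KOH) consumed by the sample = 0.02316 - 0.003042 = 0.02011 mol.
n(C6H8O7) = 0.02011 / 3 = 0.006705 mol.
mass = 0.006705 mol x 192.12 g/mol = 1.29 g.

1.29 g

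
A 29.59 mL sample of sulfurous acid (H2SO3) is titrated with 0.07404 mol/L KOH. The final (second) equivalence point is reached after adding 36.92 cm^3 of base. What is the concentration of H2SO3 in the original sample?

n(KOH) = 0.07404 x 0.03692 = 0.002734 mol.
At the final (second) equivalence point, 2 mol OH^- react per mol H2SO3, so n(H2SO3) = 0.002734 / 2 = 0.001367 mol.
[H2SO3] = 0.001367 / 0.02959 L = 0.0462 M.

0.0462 M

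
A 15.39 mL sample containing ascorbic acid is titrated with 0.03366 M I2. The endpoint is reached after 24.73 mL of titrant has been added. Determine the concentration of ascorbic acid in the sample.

0.0541 M

n(I2) = 0.03366 x 0.02473 = 0.0008324 mol.
From the balanced equation, 1 mol I2 reacts with 1 mol ascorbic acid, so n(ascorbic acid) = 0.0008324 x 1/1 = 0.0008324 mol.
[ascorbic acid] = 0.0008324 / 0.01539 L = 0.0541 M.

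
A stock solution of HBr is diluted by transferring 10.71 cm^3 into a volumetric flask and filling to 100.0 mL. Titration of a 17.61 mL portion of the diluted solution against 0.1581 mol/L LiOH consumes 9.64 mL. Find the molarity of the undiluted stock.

0.808 M

n(LiOH) = 0.1581 x 0.009640 = 0.001524 mol.
n(HBr) in the aliquot = 0.001524 mol.
[diluted HBr] = 0.001524 / 0.01761 = 0.08655 M.
Dilution factor = 100.0/10.71 = 9.337, so [stock] = 0.08655 x 9.337 = 0.808 M.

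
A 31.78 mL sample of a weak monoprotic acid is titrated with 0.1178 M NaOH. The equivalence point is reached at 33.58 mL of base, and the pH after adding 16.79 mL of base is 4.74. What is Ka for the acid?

1.8 x 10^-5

16.79 mL is half of the equivalence volume, so this is the half-equivalence point where [HA] = [A^-].
At half-equivalence pH = pKa, so pKa = 4.74.
Ka = 10^(-4.74) = 1.8 x 10^-5.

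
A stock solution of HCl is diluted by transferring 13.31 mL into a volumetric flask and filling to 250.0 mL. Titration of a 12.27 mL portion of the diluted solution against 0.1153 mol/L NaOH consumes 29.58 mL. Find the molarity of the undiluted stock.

5.22 M

n(NaOH) = 0.1153 x 0.02958 = 0.003411 mol.
n(HCl) in the aliquot = 0.003411 mol.
[diluted HCl] = 0.003411 / 0.01227 = 0.2780 M.
Dilution factor = 250.0/13.31 = 18.78, so [stock] = 0.2780 x 18.78 = 5.22 M.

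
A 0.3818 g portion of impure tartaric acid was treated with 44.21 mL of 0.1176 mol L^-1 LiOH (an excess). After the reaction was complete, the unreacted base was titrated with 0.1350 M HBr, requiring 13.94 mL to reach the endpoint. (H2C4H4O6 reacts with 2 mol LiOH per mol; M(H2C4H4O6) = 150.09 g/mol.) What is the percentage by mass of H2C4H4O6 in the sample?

65.2%

Total n(LiOH) added = 0.1176 x 0.04421 = 0.005199 mol.
n(HBr) used = 0.1350 x 0.01394 = 0.001882 mol, which equals the excess n(LiOH).
So n(LiOH) consumed by the sample = 0.005199 - 0.001882 = 0.003317 mol.
n(H2C4H4O6) = 0.003317 / 2 = 0.001659 mol.
mass H2C4H4O6 = 0.001659 x 150.09 = 0.2489 g, so %H2C4H4O6 = 0.2489/0.3818 x 100 = 65.2%.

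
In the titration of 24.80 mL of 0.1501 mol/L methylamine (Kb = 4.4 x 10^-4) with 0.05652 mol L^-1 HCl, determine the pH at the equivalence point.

n(CH3NH2) = 0.1501 x 0.02480 = 0.003722 mol; V(HCl) at equivalence = 0.003722/0.05652 = 0.06586 L.
At equivalence the base is fully converted to CH3NH3+; total volume = 0.09066 L, so [CH3NH3+] = 0.003722/0.09066 = 0.04106 M.
Ka(CH3NH3+) = Kw/Kb = 1.0e-14 / 4.4 x 10^-4 = 2.27e-11.
[H^+] = sqrt(Ka x [CH3NH3+]) = sqrt(2.27e-11 x 0.04106) = 9.66e-7 M.
pH = -log(9.66e-7) = 6.02.

6.02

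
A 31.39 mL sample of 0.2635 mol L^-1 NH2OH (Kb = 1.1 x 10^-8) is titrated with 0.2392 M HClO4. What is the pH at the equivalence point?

n(NH2OH) = 0.2635 x 0.03139 = 0.008271 mol; V(HClO4) at equivalence = 0.008271/0.2392 = 0.03458 L.
At equivalence the base is fully converted to NH3OH+; total volume = 0.06597 L, so [NH3OH+] = 0.008271/0.06597 = 0.1254 M.
Ka(NH3OH+) = Kw/Kb = 1.0e-14 / 1.1 x 10^-8 = 9.09e-7.
[H^+] = sqrt(Ka x [NH3OH+]) = sqrt(9.09e-7 x 0.1254) = 0.000338 M.
pH = -log(0.000338) = 3.47.

3.47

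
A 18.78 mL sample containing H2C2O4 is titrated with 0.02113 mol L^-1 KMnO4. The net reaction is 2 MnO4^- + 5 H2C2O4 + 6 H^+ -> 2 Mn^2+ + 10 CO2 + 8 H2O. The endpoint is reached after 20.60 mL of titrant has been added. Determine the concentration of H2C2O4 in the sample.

n(KMnO4) = 0.02113 x 0.02060 = 0.0004353 mol.
From the balanced equation, 2 mol KMnO4 reacts with 5 mol H2C2O4, so n(H2C2O4) = 0.0004353 x 5/2 = 0.001088 mol.
[H2C2O4] = 0.001088 / 0.01878 L = 0.0579 M.

0.0579 M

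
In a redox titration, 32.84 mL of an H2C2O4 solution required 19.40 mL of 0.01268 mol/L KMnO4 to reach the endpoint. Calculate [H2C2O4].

n(KMnO4) = 0.01268 x 0.01940 = 0.0002460 mol.
From the balanced equation, 2 mol KMnO4 reacts with 5 mol H2C2O4, so n(H2C2O4) = 0.0002460 x 5/2 = 0.0006150 mol.
[H2C2O4] = 0.0006150 / 0.03284 L = 0.0187 M.

0.0187 M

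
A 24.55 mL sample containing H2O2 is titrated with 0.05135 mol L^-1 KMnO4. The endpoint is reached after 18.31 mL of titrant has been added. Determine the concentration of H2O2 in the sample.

n(KMnO4) = 0.05135 x 0.01831 = 0.0009402 mol.
From the balanced equation, 2 mol KMnO4 reacts with 5 mol H2O2, so n(H2O2) = 0.0009402 x 5/2 = 0.002351 mol.
[H2O2] = 0.002351 / 0.02455 L = 0.0957 M.

0.0957 M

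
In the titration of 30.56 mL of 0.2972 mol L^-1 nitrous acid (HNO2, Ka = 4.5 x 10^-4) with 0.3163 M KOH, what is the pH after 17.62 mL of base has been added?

Initial n(HNO2) = 0.2972 x 0.03056 = 0.009082 mol.
n(KOH) added = 0.3163 x 0.01762 = 0.005573 mol, converting that many moles of HNO2 to NO2-.
Remaining n(HNO2) = 0.003509 mol; n(NO2-) = 0.005573 mol.
By Henderson-Hasselbalch, pH = pKa + log([A^-]/[HA]) = 3.35 + log(0.005573/0.003509) = 3.35 + (+0.20) = 3.55.

3.55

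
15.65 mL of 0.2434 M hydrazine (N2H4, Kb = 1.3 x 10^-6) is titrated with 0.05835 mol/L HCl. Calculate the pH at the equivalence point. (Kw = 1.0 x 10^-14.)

n(N2H4) = 0.2434 x 0.01565 = 0.003809 mol; V(HCl) at equivalence = 0.003809/0.05835 = 0.06528 L.
At equivalence the base is fully converted to N2H5+; total volume = 0.08093 L, so [N2H5+] = 0.003809/0.08093 = 0.04707 M.
Ka(N2H5+) = Kw/Kb = 1.0e-14 / 1.3 x 10^-6 = 7.69e-9.
[H^+] = sqrt(Ka x [N2H5+]) = sqrt(7.69e-9 x 0.04707) = 1.90e-5 M.
pH = -log(1.90e-5) = 4.72.

4.72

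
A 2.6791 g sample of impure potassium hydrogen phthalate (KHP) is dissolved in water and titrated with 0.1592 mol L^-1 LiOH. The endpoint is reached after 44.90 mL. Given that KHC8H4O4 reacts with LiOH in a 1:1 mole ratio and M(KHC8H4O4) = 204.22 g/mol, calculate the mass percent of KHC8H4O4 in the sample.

n(LiOH) = 0.1592 x 0.04490 = 0.007148 mol.
n(KHC8H4O4) = 0.007148 / 1 = 0.007148 mol.
mass of KHC8H4O4 = 0.007148 x 204.22 = 1.460 g.
% purity = 1.460 / 2.6791 x 100 = 54.5%.

54.5%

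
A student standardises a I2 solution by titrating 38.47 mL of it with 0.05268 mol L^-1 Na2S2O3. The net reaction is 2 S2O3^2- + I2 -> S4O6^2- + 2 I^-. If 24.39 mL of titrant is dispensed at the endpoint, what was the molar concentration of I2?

n(Na2S2O3) = 0.05268 x 0.02439 = 0.001285 mol.
From the balanced equation, 2 mol Na2S2O3 reacts with 1 mol I2, so n(I2) = 0.001285 x 1/2 = 0.0006424 mol.
[I2] = 0.0006424 / 0.03847 L = 0.0167 M.

0.0167 M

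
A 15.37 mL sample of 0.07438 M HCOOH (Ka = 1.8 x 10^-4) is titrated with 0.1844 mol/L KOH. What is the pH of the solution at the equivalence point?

8.23

n(HCOOH) = 0.07438 x 0.01537 = 0.001143 mol; V(KOH) at equivalence = 0.001143/0.1844 = 0.006200 L.
At equivalence all the acid is converted to HCOO-; total volume = 0.01537 + 0.006200 = 0.02157 L, so [HCOO-] = 0.001143/0.02157 = 0.05300 M.
Kb = Kw/Ka = 1.0e-14 / 1.8 x 10^-4 = 5.56e-11.
[OH^-] = sqrt(Kb x [HCOO-]) = sqrt(5.56e-11 x 0.05300) = 1.72e-6 M.
pOH = 5.77, so pH = 14.00 - 5.77 = 8.23.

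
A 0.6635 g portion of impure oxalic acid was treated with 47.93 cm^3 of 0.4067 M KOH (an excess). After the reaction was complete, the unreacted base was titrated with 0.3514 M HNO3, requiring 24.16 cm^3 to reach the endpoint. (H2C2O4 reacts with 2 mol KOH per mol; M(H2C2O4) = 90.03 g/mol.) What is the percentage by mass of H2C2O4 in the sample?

74.7%

Total n(KOH) added = 0.4067 x 0.04793 = 0.01949 mol.
n(HNO3) used = 0.3514 x 0.02416 = 0.008490 mol, which equals the excess n(KOH).
So n(KOH) consumed by the sample = 0.01949 - 0.008490 = 0.01100 mol.
n(H2C2O4) = 0.01100 / 2 = 0.005502 mol.
mass H2C2O4 = 0.005502 x 90.03 = 0.4953 g, so %H2C2O4 = 0.4953/0.6635 x 100 = 74.7%.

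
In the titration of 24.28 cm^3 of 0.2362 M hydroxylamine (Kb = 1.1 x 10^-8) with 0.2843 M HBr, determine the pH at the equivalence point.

3.47

n(NH2OH) = 0.2362 x 0.02428 = 0.005735 mol; V(HBr) at equivalence = 0.005735/0.2843 = 0.02017 L.
At equivalence the base is fully converted to NH3OH+; total volume = 0.04445 L, so [NH3OH+] = 0.005735/0.04445 = 0.1290 M.
Ka(NH3OH+) = Kw/Kb = 1.0e-14 / 1.1 x 10^-8 = 9.09e-7.
[H^+] = sqrt(Ka x [NH3OH+]) = sqrt(9.09e-7 x 0.1290) = 0.000342 M.
pH = -log(0.000342) = 3.47.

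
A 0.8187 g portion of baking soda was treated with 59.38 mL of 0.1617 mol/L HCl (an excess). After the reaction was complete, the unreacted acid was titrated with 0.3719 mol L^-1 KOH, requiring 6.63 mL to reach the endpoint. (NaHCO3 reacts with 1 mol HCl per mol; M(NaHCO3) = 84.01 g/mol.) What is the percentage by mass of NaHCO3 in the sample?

73.2%

Total n(HCl) added = 0.1617 x 0.05938 = 0.009602 mol.
n(KOH) used = 0.3719 x 0.006630 = 0.002466 mol, which equals the excess n(HCl).
So n(HCl) consumed by the sample = 0.009602 - 0.002466 = 0.007136 mol.
n(NaHCO3) = 0.007136 / 1 = 0.007136 mol.
mass NaHCO3 = 0.007136 x 84.01 = 0.5995 g, so %NaHCO3 = 0.5995/0.8187 x 100 = 73.2%.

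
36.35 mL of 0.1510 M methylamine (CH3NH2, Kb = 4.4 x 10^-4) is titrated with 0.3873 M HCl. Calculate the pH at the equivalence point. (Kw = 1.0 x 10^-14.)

n(CH3NH2) = 0.1510 x 0.03635 = 0.005489 mol; V(HCl) at equivalence = 0.005489/0.3873 = 0.01417 L.
At equivalence the base is fully converted to CH3NH3+; total volume = 0.05052 L, so [CH3NH3+] = 0.005489/0.05052 = 0.1086 M.
Ka(CH3NH3+) = Kw/Kb = 1.0e-14 / 4.4 x 10^-4 = 2.27e-11.
[H^+] = sqrt(Ka x [CH3NH3+]) = sqrt(2.27e-11 x 0.1086) = 1.57e-6 M.
pH = -log(1.57e-6) = 5.80.

5.80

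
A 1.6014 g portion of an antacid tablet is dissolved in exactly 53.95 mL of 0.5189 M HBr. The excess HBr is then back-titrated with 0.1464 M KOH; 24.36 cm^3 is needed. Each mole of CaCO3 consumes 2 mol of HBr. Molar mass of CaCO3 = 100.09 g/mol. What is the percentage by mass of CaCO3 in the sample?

Total n(HBr) added = 0.5189 x 0.05395 = 0.02799 mol.
n(KOH) used = 0.1464 x 0.02436 = 0.003566 mol, which equals the excess n(HBr).
So n(HBr) consumed by the sample = 0.02799 - 0.003566 = 0.02443 mol.
n(CaCO3) = 0.02443 / 2 = 0.01221 mol.
mass CaCO3 = 0.01221 x 100.09 = 1.223 g, so %CaCO3 = 1.223/1.6014 x 100 = 76.3%.

76.3%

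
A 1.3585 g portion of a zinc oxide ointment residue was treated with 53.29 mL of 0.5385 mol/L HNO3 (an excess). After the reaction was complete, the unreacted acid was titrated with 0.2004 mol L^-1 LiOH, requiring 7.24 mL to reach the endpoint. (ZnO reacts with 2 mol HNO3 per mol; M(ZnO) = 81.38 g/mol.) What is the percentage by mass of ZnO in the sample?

Total n(HNO3) added = 0.5385 x 0.05329 = 0.02870 mol.
n(LiOH) used = 0.2004 x 0.007240 = 0.001451 mol, which equals the excess n(HNO3).
So n(HNO3) consumed by the sample = 0.02870 - 0.001451 = 0.02725 mol.
n(ZnO) = 0.02725 / 2 = 0.01362 mol.
mass ZnO = 0.01362 x 81.38 = 1.109 g, so %ZnO = 1.109/1.3585 x 100 = 81.6%.

81.6%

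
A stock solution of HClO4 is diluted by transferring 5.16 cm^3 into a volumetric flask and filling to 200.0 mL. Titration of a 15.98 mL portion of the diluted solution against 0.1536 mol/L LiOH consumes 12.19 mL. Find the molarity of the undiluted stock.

n(LiOH) = 0.1536 x 0.01219 = 0.001872 mol.
n(HClO4) in the aliquot = 0.001872 mol.
[diluted HClO4] = 0.001872 / 0.01598 = 0.1172 M.
Dilution factor = 200.0/5.160 = 38.76, so [stock] = 0.1172 x 38.76 = 4.54 M.

4.54 M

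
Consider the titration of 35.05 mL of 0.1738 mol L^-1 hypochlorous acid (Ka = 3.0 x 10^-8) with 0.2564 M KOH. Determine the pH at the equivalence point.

10.27

n(HClO) = 0.1738 x 0.03505 = 0.006092 mol; V(KOH) at equivalence = 0.006092/0.2564 = 0.02376 L.
At equivalence all the acid is converted to ClO-; total volume = 0.03505 + 0.02376 = 0.05881 L, so [ClO-] = 0.006092/0.05881 = 0.1036 M.
Kb = Kw/Ka = 1.0e-14 / 3.0 x 10^-8 = 3.33e-7.
[OH^-] = sqrt(Kb x [ClO-]) = sqrt(3.33e-7 x 0.1036) = 0.000186 M.
pOH = 3.73, so pH = 14.00 - 3.73 = 10.27.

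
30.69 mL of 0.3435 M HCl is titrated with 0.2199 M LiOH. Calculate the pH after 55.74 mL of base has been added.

12.30

n(acid) = 0.3435 x 0.03069 = 0.01054 mol; n(LiOH) added = 0.2199 x 0.05574 = 0.01226 mol.
Base is in excess by 0.01226 - 0.01054 = 0.001715 mol in a total volume of 0.08643 L.
[OH^-] = 0.001715/0.08643 = 0.01985 M, so pOH = 1.70 and pH = 14.00 - 1.70 = 12.30.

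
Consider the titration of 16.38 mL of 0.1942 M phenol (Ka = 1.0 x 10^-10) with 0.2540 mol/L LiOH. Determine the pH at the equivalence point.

11.52

n(C6H5OH) = 0.1942 x 0.01638 = 0.003181 mol; V(LiOH) at equivalence = 0.003181/0.2540 = 0.01252 L.
At equivalence all the acid is converted to C6H5O-; total volume = 0.01638 + 0.01252 = 0.02890 L, so [C6H5O-] = 0.003181/0.02890 = 0.1101 M.
Kb = Kw/Ka = 1.0e-14 / 1.0 x 10^-10 = 0.000100.
[OH^-] = sqrt(Kb x [C6H5O-]) = sqrt(0.000100 x 0.1101) = 0.00332 M.
pOH = 2.48, so pH = 14.00 - 2.48 = 11.52.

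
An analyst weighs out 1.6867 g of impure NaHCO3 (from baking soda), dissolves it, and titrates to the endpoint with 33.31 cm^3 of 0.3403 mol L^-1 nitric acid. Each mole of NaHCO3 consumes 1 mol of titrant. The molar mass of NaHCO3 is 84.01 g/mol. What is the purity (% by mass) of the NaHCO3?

n(HNO3) = 0.3403 x 0.03331 = 0.01134 mol.
n(NaHCO3) = 0.01134 / 1 = 0.01134 mol.
mass of NaHCO3 = 0.01134 x 84.01 = 0.9523 g.
% purity = 0.9523 / 1.6867 x 100 = 56.5%.

56.5%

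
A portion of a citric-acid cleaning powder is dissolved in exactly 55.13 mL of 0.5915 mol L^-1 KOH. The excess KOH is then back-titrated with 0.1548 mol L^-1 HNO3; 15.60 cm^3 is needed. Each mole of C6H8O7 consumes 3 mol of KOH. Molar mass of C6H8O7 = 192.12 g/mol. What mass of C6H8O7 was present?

1.93 g

Total n(KOH) added = 0.5915 x 0.05513 = 0.03261 mol.
n(HNO3) used = 0.1548 x 0.01560 = 0.002415 mol, which equals the excess n(KOH).
So n(KOH) consumed by the sample = 0.03261 - 0.002415 = 0.03019 mol.
n(C6H8O7) = 0.03019 / 3 = 0.01006 mol.
mass = 0.01006 mol x 192.12 g/mol = 1.93 g.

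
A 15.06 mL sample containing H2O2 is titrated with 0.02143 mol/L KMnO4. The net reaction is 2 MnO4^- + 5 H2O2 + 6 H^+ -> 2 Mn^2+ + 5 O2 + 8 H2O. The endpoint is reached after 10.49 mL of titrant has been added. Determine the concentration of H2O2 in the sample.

0.0373 M

n(KMnO4) = 0.02143 x 0.01049 = 0.0002248 mol.
From the balanced equation, 2 mol KMnO4 reacts with 5 mol H2O2, so n(H2O2) = 0.0002248 x 5/2 = 0.0005620 mol.
[H2O2] = 0.0005620 / 0.01506 L = 0.0373 M.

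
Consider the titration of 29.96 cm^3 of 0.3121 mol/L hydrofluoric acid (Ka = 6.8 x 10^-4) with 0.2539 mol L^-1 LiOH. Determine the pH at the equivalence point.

8.16

n(HF) = 0.3121 x 0.02996 = 0.009351 mol; V(LiOH) at equivalence = 0.009351/0.2539 = 0.03683 L.
At equivalence all the acid is converted to F-; total volume = 0.02996 + 0.03683 = 0.06679 L, so [F-] = 0.009351/0.06679 = 0.1400 M.
Kb = Kw/Ka = 1.0e-14 / 6.8 x 10^-4 = 1.47e-11.
[OH^-] = sqrt(Kb x [F-]) = sqrt(1.47e-11 x 0.1400) = 1.43e-6 M.
pOH = 5.84, so pH = 14.00 - 5.84 = 8.16.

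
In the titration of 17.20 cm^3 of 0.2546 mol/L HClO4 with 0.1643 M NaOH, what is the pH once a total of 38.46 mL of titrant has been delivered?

n(acid) = 0.2546 x 0.01720 = 0.004379 mol; n(NaOH) added = 0.1643 x 0.03846 = 0.006319 mol.
Base is in excess by 0.006319 - 0.004379 = 0.001940 mol in a total volume of 0.05566 L.
[OH^-] = 0.001940/0.05566 = 0.03485 M, so pOH = 1.46 and pH = 14.00 - 1.46 = 12.54.

12.54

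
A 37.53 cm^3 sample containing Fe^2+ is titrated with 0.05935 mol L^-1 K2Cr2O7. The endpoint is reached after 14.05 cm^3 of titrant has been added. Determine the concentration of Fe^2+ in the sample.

0.133 M

n(K2Cr2O7) = 0.05935 x 0.01405 = 0.0008339 mol.
From the balanced equation, 1 mol K2Cr2O7 reacts with 6 mol Fe^2+, so n(Fe^2+) = 0.0008339 x 6/1 = 0.005003 mol.
[Fe^2+] = 0.005003 / 0.03753 L = 0.133 M.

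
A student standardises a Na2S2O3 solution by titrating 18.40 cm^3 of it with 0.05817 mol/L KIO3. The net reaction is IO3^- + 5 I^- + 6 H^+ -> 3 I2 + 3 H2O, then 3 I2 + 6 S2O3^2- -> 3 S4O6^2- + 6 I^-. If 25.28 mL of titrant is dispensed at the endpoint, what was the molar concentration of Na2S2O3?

0.480 M

n(KIO3) = 0.05817 x 0.02528 = 0.001471 mol.
From the balanced equation, 1 mol KIO3 reacts with 6 mol Na2S2O3, so n(Na2S2O3) = 0.001471 x 6/1 = 0.008823 mol.
[Na2S2O3] = 0.008823 / 0.01840 L = 0.480 M.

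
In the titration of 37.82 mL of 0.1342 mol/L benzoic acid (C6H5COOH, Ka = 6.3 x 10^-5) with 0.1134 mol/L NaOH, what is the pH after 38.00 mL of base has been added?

4.95

Initial n(C6H5COOH) = 0.1342 x 0.03782 = 0.005075 mol.
n(NaOH) added = 0.1134 x 0.03800 = 0.004309 mol, converting that many moles of C6H5COOH to C6H5COO-.
Remaining n(C6H5COOH) = 0.0007662 mol; n(C6H5COO-) = 0.004309 mol.
By Henderson-Hasselbalch, pH = pKa + log([A^-]/[HA]) = 4.20 + log(0.004309/0.0007662) = 4.20 + (+0.75) = 4.95.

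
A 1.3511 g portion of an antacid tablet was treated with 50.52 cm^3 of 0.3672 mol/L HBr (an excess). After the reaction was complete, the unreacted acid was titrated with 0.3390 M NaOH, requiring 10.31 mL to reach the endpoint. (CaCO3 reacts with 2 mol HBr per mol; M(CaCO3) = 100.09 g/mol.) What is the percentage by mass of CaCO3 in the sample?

55.8%

Total n(HBr) added = 0.3672 x 0.05052 = 0.01855 mol.
n(NaOH) used = 0.3390 x 0.01031 = 0.003495 mol, which equals the excess n(HBr).
So n(HBr) consumed by the sample = 0.01855 - 0.003495 = 0.01506 mol.
n(CaCO3) = 0.01506 / 2 = 0.007528 mol.
mass CaCO3 = 0.007528 x 100.09 = 0.7535 g, so %CaCO3 = 0.7535/1.3511 x 100 = 55.8%.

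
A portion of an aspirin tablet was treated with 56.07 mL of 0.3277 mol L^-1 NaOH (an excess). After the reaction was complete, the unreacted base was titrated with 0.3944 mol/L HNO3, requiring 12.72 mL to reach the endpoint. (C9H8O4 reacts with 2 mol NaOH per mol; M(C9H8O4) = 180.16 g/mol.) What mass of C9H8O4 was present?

Total n(NaOH) added = 0.3277 x 0.05607 = 0.01837 mol.
n(HNO3) used = 0.3944 x 0.01272 = 0.005017 mol, which equals the excess n(NaOH).
So n(NaOH) consumed by the sample = 0.01837 - 0.005017 = 0.01336 mol.
n(C9H8O4) = 0.01336 / 2 = 0.006679 mol.
mass = 0.006679 mol x 180.16 g/mol = 1.20 g.

1.20 g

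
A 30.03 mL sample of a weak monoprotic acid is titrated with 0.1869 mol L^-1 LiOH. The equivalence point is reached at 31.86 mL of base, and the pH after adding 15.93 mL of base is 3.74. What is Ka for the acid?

1.8 x 10^-4

15.93 mL is half of the equivalence volume, so this is the half-equivalence point where [HA] = [A^-].
At half-equivalence pH = pKa, so pKa = 3.74.
Ka = 10^(-3.74) = 1.8 x 10^-4.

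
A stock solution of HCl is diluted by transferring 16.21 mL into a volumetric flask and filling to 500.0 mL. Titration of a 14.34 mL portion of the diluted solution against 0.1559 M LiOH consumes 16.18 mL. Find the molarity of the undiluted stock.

5.43 M

n(LiOH) = 0.1559 x 0.01618 = 0.002522 mol.
n(HCl) in the aliquot = 0.002522 mol.
[diluted HCl] = 0.002522 / 0.01434 = 0.1759 M.
Dilution factor = 500.0/16.21 = 30.85, so [stock] = 0.1759 x 30.85 = 5.43 M.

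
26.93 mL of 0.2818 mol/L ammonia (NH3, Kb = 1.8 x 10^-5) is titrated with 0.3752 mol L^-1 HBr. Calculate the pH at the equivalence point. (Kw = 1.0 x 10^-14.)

5.02

n(NH3) = 0.2818 x 0.02693 = 0.007589 mol; V(HBr) at equivalence = 0.007589/0.3752 = 0.02023 L.
At equivalence the base is fully converted to NH4+; total volume = 0.04716 L, so [NH4+] = 0.007589/0.04716 = 0.1609 M.
Ka(NH4+) = Kw/Kb = 1.0e-14 / 1.8 x 10^-5 = 5.56e-10.
[H^+] = sqrt(Ka x [NH4+]) = sqrt(5.56e-10 x 0.1609) = 9.46e-6 M.
pH = -log(9.46e-6) = 5.02.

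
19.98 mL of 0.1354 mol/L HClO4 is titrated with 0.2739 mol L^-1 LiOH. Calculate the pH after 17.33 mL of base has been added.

n(acid) = 0.1354 x 0.01998 = 0.002705 mol; n(LiOH) added = 0.2739 x 0.01733 = 0.004747 mol.
Base is in excess by 0.004747 - 0.002705 = 0.002041 mol in a total volume of 0.03731 L.
[OH^-] = 0.002041/0.03731 = 0.05471 M, so pOH = 1.26 and pH = 14.00 - 1.26 = 12.74.

12.74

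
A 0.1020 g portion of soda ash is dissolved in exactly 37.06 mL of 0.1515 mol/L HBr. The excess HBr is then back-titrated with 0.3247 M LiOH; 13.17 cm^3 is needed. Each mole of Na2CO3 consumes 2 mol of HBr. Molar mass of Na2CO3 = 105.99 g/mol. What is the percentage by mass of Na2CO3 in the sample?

Total n(HBr) added = 0.1515 x 0.03706 = 0.005615 mol.
n(LiOH) used = 0.3247 x 0.01317 = 0.004276 mol, which equals the excess n(HBr).
So n(HBr) consumed by the sample = 0.005615 - 0.004276 = 0.001338 mol.
n(Na2CO3) = 0.001338 / 2 = 0.0006691 mol.
mass Na2CO3 = 0.0006691 x 105.99 = 0.07092 g, so %Na2CO3 = 0.07092/0.1020 x 100 = 69.5%.

69.5%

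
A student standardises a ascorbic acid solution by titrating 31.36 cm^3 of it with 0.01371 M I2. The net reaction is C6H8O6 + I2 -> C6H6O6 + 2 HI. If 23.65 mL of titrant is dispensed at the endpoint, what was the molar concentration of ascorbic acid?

n(I2) = 0.01371 x 0.02365 = 0.0003242 mol.
From the balanced equation, 1 mol I2 reacts with 1 mol ascorbic acid, so n(ascorbic acid) = 0.0003242 x 1/1 = 0.0003242 mol.
[ascorbic acid] = 0.0003242 / 0.03136 L = 0.0103 M.

0.0103 M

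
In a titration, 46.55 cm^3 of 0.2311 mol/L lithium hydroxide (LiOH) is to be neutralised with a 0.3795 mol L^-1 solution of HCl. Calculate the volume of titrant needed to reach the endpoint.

28.3 mL

n(LiOH) = 0.2311 mol/L x 0.04655 L = 0.01076 mol.
At equivalence n(HCl) = n(LiOH) = 0.01076 mol.
V(HCl) = 0.01076 / 0.3795 = 0.02835 L = 28.3 mL.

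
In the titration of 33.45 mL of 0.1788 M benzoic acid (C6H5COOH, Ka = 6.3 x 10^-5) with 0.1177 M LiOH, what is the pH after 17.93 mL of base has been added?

Initial n(C6H5COOH) = 0.1788 x 0.03345 = 0.005981 mol.
n(LiOH) added = 0.1177 x 0.01793 = 0.002110 mol, converting that many moles of C6H5COOH to C6H5COO-.
Remaining n(C6H5COOH) = 0.003870 mol; n(C6H5COO-) = 0.002110 mol.
By Henderson-Hasselbalch, pH = pKa + log([A^-]/[HA]) = 4.20 + log(0.002110/0.003870) = 4.20 + (-0.26) = 3.94.

3.94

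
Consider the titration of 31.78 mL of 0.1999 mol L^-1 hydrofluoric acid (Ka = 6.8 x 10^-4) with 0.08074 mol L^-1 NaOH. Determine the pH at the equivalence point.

n(HF) = 0.1999 x 0.03178 = 0.006353 mol; V(NaOH) at equivalence = 0.006353/0.08074 = 0.07868 L.
At equivalence all the acid is converted to F-; total volume = 0.03178 + 0.07868 = 0.1105 L, so [F-] = 0.006353/0.1105 = 0.05751 M.
Kb = Kw/Ka = 1.0e-14 / 6.8 x 10^-4 = 1.47e-11.
[OH^-] = sqrt(Kb x [F-]) = sqrt(1.47e-11 x 0.05751) = 9.20e-7 M.
pOH = 6.04, so pH = 14.00 - 6.04 = 7.96.

7.96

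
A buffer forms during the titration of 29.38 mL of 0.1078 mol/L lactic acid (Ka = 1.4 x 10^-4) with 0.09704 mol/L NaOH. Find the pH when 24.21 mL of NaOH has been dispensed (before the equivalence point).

Initial n(HC3H5O3) = 0.1078 x 0.02938 = 0.003167 mol.
n(NaOH) added = 0.09704 x 0.02421 = 0.002349 mol, converting that many moles of HC3H5O3 to C3H5O3-.
Remaining n(HC3H5O3) = 0.0008178 mol; n(C3H5O3-) = 0.002349 mol.
By Henderson-Hasselbalch, pH = pKa + log([A^-]/[HA]) = 3.85 + log(0.002349/0.0008178) = 3.85 + (+0.46) = 4.31.

4.31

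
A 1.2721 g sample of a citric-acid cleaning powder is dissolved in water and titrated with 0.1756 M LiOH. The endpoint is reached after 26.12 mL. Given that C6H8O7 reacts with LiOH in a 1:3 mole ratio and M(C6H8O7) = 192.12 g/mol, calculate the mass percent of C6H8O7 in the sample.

23.1%

n(LiOH) = 0.1756 x 0.02612 = 0.004587 mol.
n(C6H8O7) = 0.004587 / 3 = 0.001529 mol.
mass of C6H8O7 = 0.001529 x 192.12 = 0.2937 g.
% purity = 0.2937 / 1.2721 x 100 = 23.1%.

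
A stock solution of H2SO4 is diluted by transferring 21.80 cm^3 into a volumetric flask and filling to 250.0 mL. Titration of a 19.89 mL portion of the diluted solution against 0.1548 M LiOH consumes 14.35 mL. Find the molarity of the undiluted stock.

0.640 M

n(LiOH) = 0.1548 x 0.01435 = 0.002221 mol.
n(H2SO4) in the aliquot = 0.002221 x 1/2 = 0.001111 mol.
[diluted H2SO4] = 0.001111 / 0.01989 = 0.05584 M.
Dilution factor = 250.0/21.80 = 11.47, so [stock] = 0.05584 x 11.47 = 0.640 M.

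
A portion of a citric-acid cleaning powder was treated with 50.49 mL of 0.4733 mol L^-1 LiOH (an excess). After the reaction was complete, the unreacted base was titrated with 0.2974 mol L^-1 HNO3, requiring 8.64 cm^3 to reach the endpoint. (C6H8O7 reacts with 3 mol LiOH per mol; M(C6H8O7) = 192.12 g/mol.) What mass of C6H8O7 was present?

1.37 g

Total n(LiOH) added = 0.4733 x 0.05049 = 0.02390 mol.
n(HNO3) used = 0.2974 x 0.008640 = 0.002570 mol, which equals the excess n(LiOH).
So n(LiOH) consumed by the sample = 0.02390 - 0.002570 = 0.02133 mol.
n(C6H8O7) = 0.02133 / 3 = 0.007109 mol.
mass = 0.007109 mol x 192.12 g/mol = 1.37 g.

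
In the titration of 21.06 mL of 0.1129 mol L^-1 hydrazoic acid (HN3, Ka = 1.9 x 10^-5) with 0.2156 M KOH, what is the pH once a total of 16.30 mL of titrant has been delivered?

n(acid) = 0.1129 x 0.02106 = 0.002378 mol; n(KOH) added = 0.2156 x 0.01630 = 0.003514 mol.
Base is in excess by 0.003514 - 0.002378 = 0.001137 mol in a total volume of 0.03736 L.
[OH^-] = 0.001137/0.03736 = 0.03042 M, so pOH = 1.52 and pH = 14.00 - 1.52 = 12.48.

12.48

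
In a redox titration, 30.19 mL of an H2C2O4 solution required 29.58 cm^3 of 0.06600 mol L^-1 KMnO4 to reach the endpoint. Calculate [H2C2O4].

0.162 M

n(KMnO4) = 0.06600 x 0.02958 = 0.001952 mol.
From the balanced equation, 2 mol KMnO4 reacts with 5 mol H2C2O4, so n(H2C2O4) = 0.001952 x 5/2 = 0.004881 mol.
[H2C2O4] = 0.004881 / 0.03019 L = 0.162 M.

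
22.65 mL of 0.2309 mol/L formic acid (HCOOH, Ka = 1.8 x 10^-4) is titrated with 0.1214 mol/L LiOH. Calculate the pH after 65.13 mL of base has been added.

12.48

n(acid) = 0.2309 x 0.02265 = 0.005230 mol; n(LiOH) added = 0.1214 x 0.06513 = 0.007907 mol.
Base is in excess by 0.007907 - 0.005230 = 0.002677 mol in a total volume of 0.08778 L.
[OH^-] = 0.002677/0.08778 = 0.03050 M, so pOH = 1.52 and pH = 14.00 - 1.52 = 12.48.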